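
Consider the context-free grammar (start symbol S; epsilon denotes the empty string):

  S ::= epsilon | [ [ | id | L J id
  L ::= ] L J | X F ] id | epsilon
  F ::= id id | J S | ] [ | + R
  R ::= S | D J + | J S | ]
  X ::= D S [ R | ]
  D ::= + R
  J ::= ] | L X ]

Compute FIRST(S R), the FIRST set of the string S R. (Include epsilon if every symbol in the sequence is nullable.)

{ +, [, ], id, epsilon }

Add FIRST(S)\{epsilon} = { +, [, ], id }; S is nullable, continue.
Add FIRST(R)\{epsilon} = { +, [, ], id }; R is nullable, continue.
Every symbol is nullable, so include epsilon.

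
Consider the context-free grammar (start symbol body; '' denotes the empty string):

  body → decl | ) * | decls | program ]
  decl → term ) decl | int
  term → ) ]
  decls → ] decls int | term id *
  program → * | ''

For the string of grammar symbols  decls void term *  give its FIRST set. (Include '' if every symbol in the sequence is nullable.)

Add FIRST(decls) = { ), ] }; decls is not nullable, stop.

{ ), ] }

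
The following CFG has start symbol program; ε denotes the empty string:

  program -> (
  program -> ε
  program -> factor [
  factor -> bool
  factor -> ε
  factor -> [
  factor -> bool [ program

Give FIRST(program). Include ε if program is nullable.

{ (, [, bool, ε }

program -> ( contributes {(}.
program -> ε contributes ε.
From program -> factor [: factor nullable, take FIRST(factor) ∪ {[} = { [, bool }.
Union: FIRST(program) = { (, [, bool, ε }.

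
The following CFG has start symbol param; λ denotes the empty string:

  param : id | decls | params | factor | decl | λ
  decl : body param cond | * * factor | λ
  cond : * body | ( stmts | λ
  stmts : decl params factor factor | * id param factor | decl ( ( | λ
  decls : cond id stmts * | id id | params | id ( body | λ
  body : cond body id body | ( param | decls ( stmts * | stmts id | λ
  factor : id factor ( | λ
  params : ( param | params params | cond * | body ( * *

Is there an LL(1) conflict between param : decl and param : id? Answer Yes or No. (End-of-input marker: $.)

FIRST(decl) = { (, *, id, λ } and FIRST(id) = { id }.
Both contain id, so the two alternatives are not disjoint — LL(1) conflict.

Yes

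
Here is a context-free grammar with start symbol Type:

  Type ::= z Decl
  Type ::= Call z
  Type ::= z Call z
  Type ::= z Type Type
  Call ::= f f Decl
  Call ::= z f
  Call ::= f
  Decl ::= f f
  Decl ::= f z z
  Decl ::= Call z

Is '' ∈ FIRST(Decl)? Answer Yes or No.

No

No nonterminal in this grammar is nullable.
No production of Decl has an RHS whose symbols are all nullable, so Decl is not nullable.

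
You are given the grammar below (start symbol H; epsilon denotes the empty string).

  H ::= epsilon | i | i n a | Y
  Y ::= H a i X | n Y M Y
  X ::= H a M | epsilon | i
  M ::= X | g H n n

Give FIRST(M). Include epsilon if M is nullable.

From M ::= X: add FIRST(X) = { a, i, n, epsilon } (including epsilon since X is nullable).
M ::= g H n n contributes {g}.
Union: FIRST(M) = { a, g, i, n, epsilon }.

{ a, g, i, n, epsilon }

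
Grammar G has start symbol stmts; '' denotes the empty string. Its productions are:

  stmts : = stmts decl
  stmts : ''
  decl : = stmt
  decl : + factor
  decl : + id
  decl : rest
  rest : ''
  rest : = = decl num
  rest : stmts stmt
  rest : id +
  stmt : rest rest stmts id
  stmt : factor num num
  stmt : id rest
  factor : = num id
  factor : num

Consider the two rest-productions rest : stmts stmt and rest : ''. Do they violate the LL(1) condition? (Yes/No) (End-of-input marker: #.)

Yes

FIRST(stmts stmt) = { =, id, num } and FIRST('') = { '' }.
The second alternative is nullable and FOLLOW(rest) = { #, +, =, id, num } shares = with FIRST of the first — conflict.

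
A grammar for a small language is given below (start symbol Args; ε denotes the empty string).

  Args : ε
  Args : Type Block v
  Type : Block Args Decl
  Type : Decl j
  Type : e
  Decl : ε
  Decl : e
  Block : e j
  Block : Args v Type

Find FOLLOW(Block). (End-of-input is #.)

{ e, j, v }

In Args : Type Block v: add FIRST(v) = { v }.
In Type : Block Args Decl: add FIRST(Args Decl)\{ε} = { e, j, v }.
  Since Args Decl is nullable, also add FOLLOW(Type) = { e, j, v }.
Union: FOLLOW(Block) = { e, j, v }.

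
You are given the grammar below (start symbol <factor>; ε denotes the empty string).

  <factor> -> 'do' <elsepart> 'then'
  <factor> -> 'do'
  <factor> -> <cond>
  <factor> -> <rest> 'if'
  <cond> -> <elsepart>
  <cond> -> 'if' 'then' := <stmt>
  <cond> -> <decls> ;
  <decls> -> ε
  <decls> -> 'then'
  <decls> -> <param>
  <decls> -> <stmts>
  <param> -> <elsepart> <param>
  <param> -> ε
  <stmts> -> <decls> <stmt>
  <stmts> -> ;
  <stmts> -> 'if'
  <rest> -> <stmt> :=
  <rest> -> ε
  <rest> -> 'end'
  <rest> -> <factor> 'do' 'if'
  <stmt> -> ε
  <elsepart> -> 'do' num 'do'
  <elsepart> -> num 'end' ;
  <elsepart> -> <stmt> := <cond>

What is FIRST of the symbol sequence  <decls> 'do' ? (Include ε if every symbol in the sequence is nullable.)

{ 'do', 'if', 'then', :=, ;, num }

Add FIRST(<decls>)\{ε} = { 'do', 'if', 'then', :=, ;, num }; <decls> is nullable, continue.
'do' is a terminal; add {'do'} and stop.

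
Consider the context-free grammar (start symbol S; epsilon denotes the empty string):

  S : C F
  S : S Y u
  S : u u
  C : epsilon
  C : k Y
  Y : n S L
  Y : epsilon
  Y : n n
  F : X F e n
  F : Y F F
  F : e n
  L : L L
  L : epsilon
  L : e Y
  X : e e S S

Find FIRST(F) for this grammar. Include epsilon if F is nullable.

From F : X F e n: add FIRST(X) = { e }.
From F : Y F F: Y nullable, take FIRST(Y) ∪ FIRST(F) = { e, n }.
F : e n contributes {e}.
Union: FIRST(F) = { e, n }.

{ e, n }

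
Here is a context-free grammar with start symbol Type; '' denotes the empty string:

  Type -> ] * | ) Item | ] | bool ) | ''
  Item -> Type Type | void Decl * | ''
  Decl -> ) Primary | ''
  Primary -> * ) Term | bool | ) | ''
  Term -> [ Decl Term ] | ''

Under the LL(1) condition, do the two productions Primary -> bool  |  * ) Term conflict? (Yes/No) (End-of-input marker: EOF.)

No

FIRST(bool) = { bool } and FIRST(* ) Term) = { * }.
The FIRST sets are disjoint and neither alternative is nullable — no conflict.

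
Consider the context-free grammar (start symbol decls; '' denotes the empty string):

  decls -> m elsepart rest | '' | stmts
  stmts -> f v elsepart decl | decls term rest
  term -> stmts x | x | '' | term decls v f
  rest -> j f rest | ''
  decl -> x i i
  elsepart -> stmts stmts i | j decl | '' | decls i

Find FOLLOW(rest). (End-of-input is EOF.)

{ EOF, f, i, j, m, v, x }

In decls -> m elsepart rest: rest is at the end, add FOLLOW(decls) = { EOF, f, i, j, m, v, x }.
In stmts -> decls term rest: rest is at the end, add FOLLOW(stmts) = { EOF, f, i, j, m, v, x }.
In rest -> j f rest: rest is at the end, add FOLLOW(rest) = { EOF, f, i, j, m, v, x }.
Union: FOLLOW(rest) = { EOF, f, i, j, m, v, x }.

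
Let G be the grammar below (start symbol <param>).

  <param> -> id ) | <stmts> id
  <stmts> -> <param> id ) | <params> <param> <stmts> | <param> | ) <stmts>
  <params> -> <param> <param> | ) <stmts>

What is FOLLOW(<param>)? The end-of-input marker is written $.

{ $, ), id }

<param> is the start symbol, so $ ∈ FOLLOW(<param>).
In <stmts> -> <param> id ): add FIRST(id )) = { id }.
In <stmts> -> <params> <param> <stmts>: add FIRST(<stmts>) = { ), id }.
In <stmts> -> <param>: <param> is at the end, add FOLLOW(<stmts>) = { ), id }.
In <params> -> <param> <param>: add FIRST(<param>) = { ), id }.
In <params> -> <param> <param>: <param> is at the end, add FOLLOW(<params>) = { ), id }.
Union: FOLLOW(<param>) = { $, ), id }.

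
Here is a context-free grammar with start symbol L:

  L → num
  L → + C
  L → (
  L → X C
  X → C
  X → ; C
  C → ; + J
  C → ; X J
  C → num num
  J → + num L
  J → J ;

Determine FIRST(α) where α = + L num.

{ + }

+ is a terminal; add {+} and stop.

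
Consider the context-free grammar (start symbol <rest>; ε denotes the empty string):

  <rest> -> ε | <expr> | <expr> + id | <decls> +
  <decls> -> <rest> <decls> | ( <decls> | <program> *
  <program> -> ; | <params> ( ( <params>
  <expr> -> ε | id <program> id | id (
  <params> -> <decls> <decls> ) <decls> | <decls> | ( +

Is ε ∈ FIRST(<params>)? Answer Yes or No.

Nullable nonterminals: <expr>, <rest>.
No production of <params> has an RHS whose symbols are all nullable, so <params> is not nullable.

No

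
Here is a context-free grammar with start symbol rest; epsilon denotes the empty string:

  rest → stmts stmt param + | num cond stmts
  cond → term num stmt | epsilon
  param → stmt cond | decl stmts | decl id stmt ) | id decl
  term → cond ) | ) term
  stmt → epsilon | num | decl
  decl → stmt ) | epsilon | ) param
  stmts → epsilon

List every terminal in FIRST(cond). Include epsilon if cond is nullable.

From cond → term num stmt: add FIRST(term) = { ) }.
cond → epsilon contributes epsilon.
Union: FIRST(cond) = { ), epsilon }.

{ ), epsilon }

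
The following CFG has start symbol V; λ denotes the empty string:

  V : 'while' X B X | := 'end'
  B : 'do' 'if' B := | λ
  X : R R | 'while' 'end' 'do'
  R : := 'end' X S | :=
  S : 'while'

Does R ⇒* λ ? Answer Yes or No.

Nullable nonterminals: B.
No production of R has an RHS whose symbols are all nullable, so R is not nullable.

No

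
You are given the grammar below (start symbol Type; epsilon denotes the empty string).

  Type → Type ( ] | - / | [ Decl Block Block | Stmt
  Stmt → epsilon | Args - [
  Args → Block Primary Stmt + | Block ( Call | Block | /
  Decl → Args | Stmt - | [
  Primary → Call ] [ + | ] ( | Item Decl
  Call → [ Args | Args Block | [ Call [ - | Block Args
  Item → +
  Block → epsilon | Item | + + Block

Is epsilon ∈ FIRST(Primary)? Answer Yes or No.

No

Nullable nonterminals: Args, Block, Call, Decl, Stmt, Type.
No production of Primary has an RHS whose symbols are all nullable, so Primary is not nullable.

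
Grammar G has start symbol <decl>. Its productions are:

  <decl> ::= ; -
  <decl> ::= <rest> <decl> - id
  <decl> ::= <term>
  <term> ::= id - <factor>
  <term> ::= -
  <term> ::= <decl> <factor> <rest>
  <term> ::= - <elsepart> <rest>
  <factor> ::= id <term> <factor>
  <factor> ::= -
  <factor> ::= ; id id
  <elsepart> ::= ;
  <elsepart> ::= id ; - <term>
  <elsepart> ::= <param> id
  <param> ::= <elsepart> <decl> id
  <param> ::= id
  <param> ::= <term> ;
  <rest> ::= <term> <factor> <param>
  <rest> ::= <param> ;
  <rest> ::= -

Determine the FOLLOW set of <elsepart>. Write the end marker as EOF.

In <term> ::= - <elsepart> <rest>: add FIRST(<rest>) = { -, ;, id }.
In <param> ::= <elsepart> <decl> id: add FIRST(<decl> id) = { -, ;, id }.
Union: FOLLOW(<elsepart>) = { -, ;, id }.

{ -, ;, id }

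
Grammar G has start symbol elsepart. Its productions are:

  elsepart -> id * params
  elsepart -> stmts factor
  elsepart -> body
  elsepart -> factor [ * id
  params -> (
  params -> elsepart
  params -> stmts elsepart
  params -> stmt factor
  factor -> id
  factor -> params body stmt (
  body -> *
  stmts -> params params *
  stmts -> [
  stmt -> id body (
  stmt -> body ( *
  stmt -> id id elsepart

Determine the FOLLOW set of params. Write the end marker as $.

{ $, (, *, [, id }

In elsepart -> id * params: params is at the end, add FOLLOW(elsepart) = { $, (, *, [, id }.
In factor -> params body stmt (: add FIRST(body stmt () = { * }.
In stmts -> params params *: add FIRST(params *) = { (, *, [, id }.
In stmts -> params params *: add FIRST(*) = { * }.
Union: FOLLOW(params) = { $, (, *, [, id }.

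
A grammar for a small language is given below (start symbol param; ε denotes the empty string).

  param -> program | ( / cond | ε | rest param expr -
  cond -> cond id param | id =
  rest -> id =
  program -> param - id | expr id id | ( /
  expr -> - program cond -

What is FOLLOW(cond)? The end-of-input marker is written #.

In param -> ( / cond: cond is at the end, add FOLLOW(param) = { #, -, id }.
In cond -> cond id param: add FIRST(id param) = { id }.
In expr -> - program cond -: add FIRST(-) = { - }.
Union: FOLLOW(cond) = { #, -, id }.

{ #, -, id }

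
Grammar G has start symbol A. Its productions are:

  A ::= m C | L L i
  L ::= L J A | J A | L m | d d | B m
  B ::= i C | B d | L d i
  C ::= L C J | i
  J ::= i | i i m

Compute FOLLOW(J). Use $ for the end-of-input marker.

{ $, d, i, m }

In L ::= L J A: add FIRST(A) = { d, i, m }.
In L ::= J A: add FIRST(A) = { d, i, m }.
In C ::= L C J: J is at the end, add FOLLOW(C) = { $, d, i, m }.
Union: FOLLOW(J) = { $, d, i, m }.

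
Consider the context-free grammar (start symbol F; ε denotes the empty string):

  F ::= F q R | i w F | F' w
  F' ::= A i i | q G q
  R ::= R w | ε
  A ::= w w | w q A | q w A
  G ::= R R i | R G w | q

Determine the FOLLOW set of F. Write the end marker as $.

F is the start symbol, so $ ∈ FOLLOW(F).
In F ::= F q R: add FIRST(q R) = { q }.
In F ::= i w F: F is at the end, add FOLLOW(F) = { $, q }.
Union: FOLLOW(F) = { $, q }.

{ $, q }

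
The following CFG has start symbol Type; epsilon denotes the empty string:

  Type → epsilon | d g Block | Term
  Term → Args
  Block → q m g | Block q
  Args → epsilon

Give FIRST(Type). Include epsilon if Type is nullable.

{ d, epsilon }

Type → epsilon contributes epsilon.
Type → d g Block contributes {d}.
From Type → Term: add FIRST(Term) = { epsilon } (including epsilon since Term is nullable).
Union: FIRST(Type) = { d, epsilon }.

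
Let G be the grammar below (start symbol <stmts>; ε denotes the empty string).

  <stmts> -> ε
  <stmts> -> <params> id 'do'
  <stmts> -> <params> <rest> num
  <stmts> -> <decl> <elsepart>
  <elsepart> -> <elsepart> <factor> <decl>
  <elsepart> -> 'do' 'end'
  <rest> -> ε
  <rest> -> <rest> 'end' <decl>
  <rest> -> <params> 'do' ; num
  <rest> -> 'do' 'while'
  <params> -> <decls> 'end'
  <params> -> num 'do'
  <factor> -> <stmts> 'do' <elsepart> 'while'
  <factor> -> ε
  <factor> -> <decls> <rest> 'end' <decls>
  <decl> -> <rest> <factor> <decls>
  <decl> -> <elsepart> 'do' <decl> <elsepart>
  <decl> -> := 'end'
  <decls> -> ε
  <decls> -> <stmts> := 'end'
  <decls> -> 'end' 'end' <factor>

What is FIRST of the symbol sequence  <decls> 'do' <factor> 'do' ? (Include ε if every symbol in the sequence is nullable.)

{ 'do', 'end', :=, num }

Add FIRST(<decls>)\{ε} = { 'do', 'end', :=, num }; <decls> is nullable, continue.
'do' is a terminal; add {'do'} and stop.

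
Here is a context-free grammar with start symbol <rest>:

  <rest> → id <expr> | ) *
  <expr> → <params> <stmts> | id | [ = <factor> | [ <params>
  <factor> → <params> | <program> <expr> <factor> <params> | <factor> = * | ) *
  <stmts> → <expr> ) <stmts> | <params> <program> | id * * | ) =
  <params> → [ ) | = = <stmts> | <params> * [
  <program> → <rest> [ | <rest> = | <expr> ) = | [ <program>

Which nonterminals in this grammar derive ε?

{ } (none)

No nonterminal has an empty production or an RHS whose symbols are all nullable.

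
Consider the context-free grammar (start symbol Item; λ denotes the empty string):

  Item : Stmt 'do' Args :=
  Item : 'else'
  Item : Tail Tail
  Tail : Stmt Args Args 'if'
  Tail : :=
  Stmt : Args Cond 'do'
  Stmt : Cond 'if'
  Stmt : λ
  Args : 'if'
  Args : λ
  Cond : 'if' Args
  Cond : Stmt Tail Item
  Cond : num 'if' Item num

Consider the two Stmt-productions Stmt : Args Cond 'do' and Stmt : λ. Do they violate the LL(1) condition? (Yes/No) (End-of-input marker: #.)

FIRST(Args Cond 'do') = { 'if', :=, num } and FIRST(λ) = { λ }.
The second alternative is nullable and FOLLOW(Stmt) = { 'do', 'if', :=, num } shares 'if' with FIRST of the first — conflict.

Yes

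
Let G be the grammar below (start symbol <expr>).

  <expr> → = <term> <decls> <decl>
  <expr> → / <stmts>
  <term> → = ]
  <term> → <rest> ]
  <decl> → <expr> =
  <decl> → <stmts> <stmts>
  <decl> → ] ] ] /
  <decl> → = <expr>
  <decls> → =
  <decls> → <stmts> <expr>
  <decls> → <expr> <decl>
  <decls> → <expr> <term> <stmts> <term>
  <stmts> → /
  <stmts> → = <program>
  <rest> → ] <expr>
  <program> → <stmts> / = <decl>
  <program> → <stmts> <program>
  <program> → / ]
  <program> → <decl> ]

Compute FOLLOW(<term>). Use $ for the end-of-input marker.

{ /, =, ] }

In <expr> → = <term> <decls> <decl>: add FIRST(<decls> <decl>) = { /, = }.
In <decls> → <expr> <term> <stmts> <term>: add FIRST(<stmts> <term>) = { /, = }.
In <decls> → <expr> <term> <stmts> <term>: <term> is at the end, add FOLLOW(<decls>) = { /, =, ] }.
Union: FOLLOW(<term>) = { /, =, ] }.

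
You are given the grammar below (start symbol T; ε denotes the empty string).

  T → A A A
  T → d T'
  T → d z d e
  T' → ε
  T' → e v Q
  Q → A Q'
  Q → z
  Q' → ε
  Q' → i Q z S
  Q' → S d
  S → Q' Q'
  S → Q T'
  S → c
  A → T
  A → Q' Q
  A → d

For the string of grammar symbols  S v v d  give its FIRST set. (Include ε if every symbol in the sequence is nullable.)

{ c, d, i, v, z }

Add FIRST(S)\{ε} = { c, d, i, z }; S is nullable, continue.
v is a terminal; add {v} and stop.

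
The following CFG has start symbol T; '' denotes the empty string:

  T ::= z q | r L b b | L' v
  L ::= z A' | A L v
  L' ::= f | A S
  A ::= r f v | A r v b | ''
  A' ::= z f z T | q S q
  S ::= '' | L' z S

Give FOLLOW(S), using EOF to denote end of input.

In L' ::= A S: S is at the end, add FOLLOW(L') = { v, z }.
In A' ::= q S q: add FIRST(q) = { q }.
In S ::= L' z S: S is at the end, add FOLLOW(S) = { q, v, z }.
Union: FOLLOW(S) = { q, v, z }.

{ q, v, z }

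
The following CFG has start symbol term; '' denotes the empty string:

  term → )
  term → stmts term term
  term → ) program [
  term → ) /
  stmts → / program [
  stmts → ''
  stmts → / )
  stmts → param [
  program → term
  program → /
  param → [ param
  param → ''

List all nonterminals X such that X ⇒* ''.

{ param, stmts }

Directly nullable (have an ''-production): stmts, param.
No other nonterminal has a production whose RHS symbols are all nullable.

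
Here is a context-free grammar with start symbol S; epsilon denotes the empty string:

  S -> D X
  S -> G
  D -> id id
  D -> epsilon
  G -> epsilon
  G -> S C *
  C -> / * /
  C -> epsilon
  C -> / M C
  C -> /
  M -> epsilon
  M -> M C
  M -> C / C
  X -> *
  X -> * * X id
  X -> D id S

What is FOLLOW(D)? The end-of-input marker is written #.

{ *, id }

In S -> D X: add FIRST(X) = { *, id }.
In X -> D id S: add FIRST(id S) = { id }.
Union: FOLLOW(D) = { *, id }.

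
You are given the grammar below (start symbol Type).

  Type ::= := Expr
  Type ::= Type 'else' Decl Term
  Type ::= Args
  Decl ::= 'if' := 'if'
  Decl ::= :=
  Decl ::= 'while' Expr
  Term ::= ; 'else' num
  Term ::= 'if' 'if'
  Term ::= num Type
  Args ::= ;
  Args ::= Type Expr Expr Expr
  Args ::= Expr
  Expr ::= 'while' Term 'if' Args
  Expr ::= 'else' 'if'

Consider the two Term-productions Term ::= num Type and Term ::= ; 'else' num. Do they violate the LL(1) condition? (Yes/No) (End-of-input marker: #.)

FIRST(num Type) = { num } and FIRST(; 'else' num) = { ; }.
The FIRST sets are disjoint and neither alternative is nullable — no conflict.

No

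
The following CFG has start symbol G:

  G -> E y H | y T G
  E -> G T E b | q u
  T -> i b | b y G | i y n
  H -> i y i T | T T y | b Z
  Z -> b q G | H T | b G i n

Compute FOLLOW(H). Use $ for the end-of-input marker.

{ $, b, i, q, y }

In G -> E y H: H is at the end, add FOLLOW(G) = { $, b, i, q, y }.
In Z -> H T: add FIRST(T) = { b, i }.
Union: FOLLOW(H) = { $, b, i, q, y }.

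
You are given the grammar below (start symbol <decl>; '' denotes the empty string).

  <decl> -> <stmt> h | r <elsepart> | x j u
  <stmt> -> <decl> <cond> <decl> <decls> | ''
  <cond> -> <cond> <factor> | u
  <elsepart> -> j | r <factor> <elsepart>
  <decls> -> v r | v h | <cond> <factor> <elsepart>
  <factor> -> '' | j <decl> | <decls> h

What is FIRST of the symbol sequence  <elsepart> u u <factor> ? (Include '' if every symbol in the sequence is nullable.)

Add FIRST(<elsepart>) = { j, r }; <elsepart> is not nullable, stop.

{ j, r }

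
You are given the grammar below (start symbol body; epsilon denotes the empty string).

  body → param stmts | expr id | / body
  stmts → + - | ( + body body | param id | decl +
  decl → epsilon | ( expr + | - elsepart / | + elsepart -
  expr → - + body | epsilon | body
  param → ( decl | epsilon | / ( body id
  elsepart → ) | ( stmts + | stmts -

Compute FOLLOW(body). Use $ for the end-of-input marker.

body is the start symbol, so $ ∈ FOLLOW(body).
In body → / body: body is at the end, add FOLLOW(body) = { $, (, +, -, /, id }.
In stmts → ( + body body: add FIRST(body) = { (, +, -, /, id }.
In stmts → ( + body body: body is at the end, add FOLLOW(stmts) = { $, (, +, -, /, id }.
In expr → - + body: body is at the end, add FOLLOW(expr) = { +, id }.
In expr → body: body is at the end, add FOLLOW(expr) = { +, id }.
In param → / ( body id: add FIRST(id) = { id }.
Union: FOLLOW(body) = { $, (, +, -, /, id }.

{ $, (, +, -, /, id }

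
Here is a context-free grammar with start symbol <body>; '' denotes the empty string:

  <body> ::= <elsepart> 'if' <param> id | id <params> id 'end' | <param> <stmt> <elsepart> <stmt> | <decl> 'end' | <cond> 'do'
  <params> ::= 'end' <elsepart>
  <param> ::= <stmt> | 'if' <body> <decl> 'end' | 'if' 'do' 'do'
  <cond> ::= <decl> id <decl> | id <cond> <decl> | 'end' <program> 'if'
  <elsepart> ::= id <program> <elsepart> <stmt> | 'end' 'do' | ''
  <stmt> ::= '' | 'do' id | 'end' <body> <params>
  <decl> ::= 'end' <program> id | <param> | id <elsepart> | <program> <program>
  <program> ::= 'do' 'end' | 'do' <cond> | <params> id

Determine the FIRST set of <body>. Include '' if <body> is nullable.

From <body> ::= <elsepart> 'if' <param> id: <elsepart> nullable, take FIRST(<elsepart>) ∪ {'if'} = { 'end', 'if', id }.
<body> ::= id <params> id 'end' contributes {id}.
From <body> ::= <param> <stmt> <elsepart> <stmt>: <param>, <stmt>, <elsepart>, <stmt> nullable, take FIRST(<param>) ∪ FIRST(<stmt>) ∪ FIRST(<elsepart>) ∪ FIRST(<stmt>) = { 'do', 'end', 'if', id }; also '' since the whole RHS is nullable.
From <body> ::= <decl> 'end': <decl> nullable, take FIRST(<decl>) ∪ {'end'} = { 'do', 'end', 'if', id }.
From <body> ::= <cond> 'do': add FIRST(<cond>) = { 'do', 'end', 'if', id }.
Union: FIRST(<body>) = { 'do', 'end', 'if', id, '' }.

{ 'do', 'end', 'if', id, '' }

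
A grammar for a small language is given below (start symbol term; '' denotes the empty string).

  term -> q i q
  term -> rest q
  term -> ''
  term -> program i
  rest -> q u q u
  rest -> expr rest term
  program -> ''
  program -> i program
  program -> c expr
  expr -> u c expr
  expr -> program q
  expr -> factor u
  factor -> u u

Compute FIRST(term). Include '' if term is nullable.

term -> q i q contributes {q}.
From term -> rest q: add FIRST(rest) = { c, i, q, u }.
term -> '' contributes ''.
From term -> program i: program nullable, take FIRST(program) ∪ {i} = { c, i }.
Union: FIRST(term) = { c, i, q, u, '' }.

{ c, i, q, u, '' }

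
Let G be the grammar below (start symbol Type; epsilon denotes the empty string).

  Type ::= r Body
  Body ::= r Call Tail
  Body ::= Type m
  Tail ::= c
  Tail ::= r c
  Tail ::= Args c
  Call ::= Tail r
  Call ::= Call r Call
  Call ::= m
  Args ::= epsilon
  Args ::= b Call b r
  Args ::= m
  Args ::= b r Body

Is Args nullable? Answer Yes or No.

Yes

Args has an epsilon-production, so Args ⇒ epsilon.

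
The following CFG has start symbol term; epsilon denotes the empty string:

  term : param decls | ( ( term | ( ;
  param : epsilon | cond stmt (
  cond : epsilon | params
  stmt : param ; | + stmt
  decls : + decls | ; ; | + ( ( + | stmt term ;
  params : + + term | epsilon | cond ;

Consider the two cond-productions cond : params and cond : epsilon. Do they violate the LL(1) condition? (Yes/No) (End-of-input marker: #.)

FIRST(params) = { +, ;, epsilon } and FIRST(epsilon) = { epsilon }.
Both alternatives are nullable, violating the LL(1) condition.

Yes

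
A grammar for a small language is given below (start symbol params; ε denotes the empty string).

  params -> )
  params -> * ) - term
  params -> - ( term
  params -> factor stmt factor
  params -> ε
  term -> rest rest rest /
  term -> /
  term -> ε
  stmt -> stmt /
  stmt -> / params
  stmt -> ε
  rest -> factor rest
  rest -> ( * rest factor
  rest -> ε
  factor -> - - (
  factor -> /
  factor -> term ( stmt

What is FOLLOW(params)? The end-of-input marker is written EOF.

{ EOF, (, -, / }

params is the start symbol, so EOF ∈ FOLLOW(params).
In stmt -> / params: params is at the end, add FOLLOW(stmt) = { EOF, (, -, / }.
Union: FOLLOW(params) = { EOF, (, -, / }.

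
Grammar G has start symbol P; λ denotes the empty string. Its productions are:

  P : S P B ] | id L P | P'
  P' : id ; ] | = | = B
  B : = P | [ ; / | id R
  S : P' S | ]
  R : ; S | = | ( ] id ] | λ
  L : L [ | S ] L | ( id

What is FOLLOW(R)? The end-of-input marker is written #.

{ #, =, [, ], id }

In B : id R: R is at the end, add FOLLOW(B) = { #, =, [, ], id }.
Union: FOLLOW(R) = { #, =, [, ], id }.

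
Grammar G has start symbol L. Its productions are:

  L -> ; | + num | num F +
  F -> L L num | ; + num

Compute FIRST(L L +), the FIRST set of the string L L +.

{ +, ;, num }

Add FIRST(L) = { +, ;, num }; L is not nullable, stop.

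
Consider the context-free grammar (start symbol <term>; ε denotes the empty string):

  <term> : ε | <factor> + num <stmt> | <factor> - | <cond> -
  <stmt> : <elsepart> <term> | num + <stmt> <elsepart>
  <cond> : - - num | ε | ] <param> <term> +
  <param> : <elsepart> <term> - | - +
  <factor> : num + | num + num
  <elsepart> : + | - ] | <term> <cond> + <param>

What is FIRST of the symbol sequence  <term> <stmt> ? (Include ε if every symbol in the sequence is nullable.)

Add FIRST(<term>)\{ε} = { -, ], num }; <term> is nullable, continue.
Add FIRST(<stmt>) = { +, -, ], num }; <stmt> is not nullable, stop.

{ +, -, ], num }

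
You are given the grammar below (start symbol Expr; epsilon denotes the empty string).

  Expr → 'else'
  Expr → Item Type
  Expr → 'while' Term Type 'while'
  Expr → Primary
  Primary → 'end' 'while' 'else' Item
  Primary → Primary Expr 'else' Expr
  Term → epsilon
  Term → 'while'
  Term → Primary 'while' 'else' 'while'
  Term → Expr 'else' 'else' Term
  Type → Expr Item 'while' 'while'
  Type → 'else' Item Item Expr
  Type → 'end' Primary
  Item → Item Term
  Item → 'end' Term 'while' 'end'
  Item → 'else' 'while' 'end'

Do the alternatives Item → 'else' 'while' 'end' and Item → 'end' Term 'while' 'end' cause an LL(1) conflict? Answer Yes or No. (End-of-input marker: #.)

No

FIRST('else' 'while' 'end') = { 'else' } and FIRST('end' Term 'while' 'end') = { 'end' }.
The FIRST sets are disjoint and neither alternative is nullable — no conflict.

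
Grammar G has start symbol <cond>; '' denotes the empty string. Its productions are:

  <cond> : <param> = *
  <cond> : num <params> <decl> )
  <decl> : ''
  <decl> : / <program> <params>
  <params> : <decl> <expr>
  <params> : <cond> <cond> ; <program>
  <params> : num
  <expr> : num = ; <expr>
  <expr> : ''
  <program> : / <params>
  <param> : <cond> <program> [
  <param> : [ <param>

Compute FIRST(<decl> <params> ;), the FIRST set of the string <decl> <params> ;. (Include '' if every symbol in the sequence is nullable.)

Add FIRST(<decl>)\{''} = { / }; <decl> is nullable, continue.
Add FIRST(<params>)\{''} = { /, [, num }; <params> is nullable, continue.
; is a terminal; add {;} and stop.

{ /, ;, [, num }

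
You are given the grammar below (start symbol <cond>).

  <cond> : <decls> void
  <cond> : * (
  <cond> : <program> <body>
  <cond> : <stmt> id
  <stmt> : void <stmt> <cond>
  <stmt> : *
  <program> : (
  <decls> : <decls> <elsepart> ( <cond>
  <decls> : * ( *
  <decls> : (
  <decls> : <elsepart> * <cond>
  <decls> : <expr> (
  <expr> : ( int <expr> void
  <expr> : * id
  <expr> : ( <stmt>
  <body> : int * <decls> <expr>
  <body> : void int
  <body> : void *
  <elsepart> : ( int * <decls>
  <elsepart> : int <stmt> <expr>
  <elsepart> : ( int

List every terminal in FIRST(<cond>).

{ (, *, int, void }

From <cond> : <decls> void: add FIRST(<decls>) = { (, *, int }.
<cond> : * ( contributes {*}.
From <cond> : <program> <body>: add FIRST(<program>) = { ( }.
From <cond> : <stmt> id: add FIRST(<stmt>) = { *, void }.
Union: FIRST(<cond>) = { (, *, int, void }.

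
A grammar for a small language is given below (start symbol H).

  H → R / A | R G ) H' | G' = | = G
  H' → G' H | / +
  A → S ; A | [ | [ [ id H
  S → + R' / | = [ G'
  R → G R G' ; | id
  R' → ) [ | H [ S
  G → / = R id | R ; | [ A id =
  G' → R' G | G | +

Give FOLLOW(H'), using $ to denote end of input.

In H → R G ) H': H' is at the end, add FOLLOW(H) = { $, [, id }.
Union: FOLLOW(H') = { $, [, id }.

{ $, [, id }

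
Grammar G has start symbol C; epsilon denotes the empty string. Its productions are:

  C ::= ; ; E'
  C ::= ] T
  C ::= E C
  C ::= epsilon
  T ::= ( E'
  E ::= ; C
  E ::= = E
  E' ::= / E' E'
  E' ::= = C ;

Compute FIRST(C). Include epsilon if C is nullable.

C ::= ; ; E' contributes {;}.
C ::= ] T contributes {]}.
From C ::= E C: add FIRST(E) = { ;, = }.
C ::= epsilon contributes epsilon.
Union: FIRST(C) = { ;, =, ], epsilon }.

{ ;, =, ], epsilon }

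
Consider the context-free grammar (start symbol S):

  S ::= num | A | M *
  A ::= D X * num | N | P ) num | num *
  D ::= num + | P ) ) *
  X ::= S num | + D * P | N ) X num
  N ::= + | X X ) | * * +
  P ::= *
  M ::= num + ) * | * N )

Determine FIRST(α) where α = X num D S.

{ *, +, num }

Add FIRST(X) = { *, +, num }; X is not nullable, stop.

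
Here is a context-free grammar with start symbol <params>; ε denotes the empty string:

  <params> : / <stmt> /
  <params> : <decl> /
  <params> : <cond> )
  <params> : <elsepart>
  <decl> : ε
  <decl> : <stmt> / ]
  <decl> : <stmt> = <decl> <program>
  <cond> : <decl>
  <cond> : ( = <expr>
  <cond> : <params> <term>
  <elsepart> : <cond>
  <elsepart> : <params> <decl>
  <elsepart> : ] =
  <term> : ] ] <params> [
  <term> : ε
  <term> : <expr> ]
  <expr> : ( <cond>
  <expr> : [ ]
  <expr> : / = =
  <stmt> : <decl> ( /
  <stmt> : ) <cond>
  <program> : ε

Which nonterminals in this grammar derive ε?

Directly nullable (have an ε-production): <decl>, <term>, <program>.
<elsepart> : <cond> with every symbol nullable, so <elsepart> is nullable.
<cond> : <decl> with every symbol nullable, so <cond> is nullable.
<params> : <elsepart> with every symbol nullable, so <params> is nullable.
No other nonterminal has a production whose RHS symbols are all nullable.

{ <cond>, <decl>, <elsepart>, <params>, <program>, <term> }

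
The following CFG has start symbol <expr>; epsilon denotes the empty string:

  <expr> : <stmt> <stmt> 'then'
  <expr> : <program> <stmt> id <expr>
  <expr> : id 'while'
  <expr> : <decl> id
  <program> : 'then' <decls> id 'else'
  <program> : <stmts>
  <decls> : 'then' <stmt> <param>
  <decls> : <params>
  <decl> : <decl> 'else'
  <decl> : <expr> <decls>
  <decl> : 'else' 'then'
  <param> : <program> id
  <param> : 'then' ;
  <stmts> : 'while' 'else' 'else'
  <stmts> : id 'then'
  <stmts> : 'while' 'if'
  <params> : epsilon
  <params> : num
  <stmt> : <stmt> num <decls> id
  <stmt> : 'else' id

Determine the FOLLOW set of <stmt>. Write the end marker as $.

{ 'else', 'then', 'while', id, num }

In <expr> : <stmt> <stmt> 'then': add FIRST(<stmt> 'then') = { 'else' }.
In <expr> : <stmt> <stmt> 'then': add FIRST('then') = { 'then' }.
In <expr> : <program> <stmt> id <expr>: add FIRST(id <expr>) = { id }.
In <decls> : 'then' <stmt> <param>: add FIRST(<param>) = { 'then', 'while', id }.
In <stmt> : <stmt> num <decls> id: add FIRST(num <decls> id) = { num }.
Union: FOLLOW(<stmt>) = { 'else', 'then', 'while', id, num }.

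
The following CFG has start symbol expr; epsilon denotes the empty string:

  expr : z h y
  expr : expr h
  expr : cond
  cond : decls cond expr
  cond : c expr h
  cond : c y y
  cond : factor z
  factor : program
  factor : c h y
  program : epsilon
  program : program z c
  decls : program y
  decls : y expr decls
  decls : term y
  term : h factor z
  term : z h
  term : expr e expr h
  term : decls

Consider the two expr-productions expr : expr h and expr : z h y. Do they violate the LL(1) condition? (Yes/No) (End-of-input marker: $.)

FIRST(expr h) = { c, h, y, z } and FIRST(z h y) = { z }.
Both contain z, so the two alternatives are not disjoint — LL(1) conflict.

Yes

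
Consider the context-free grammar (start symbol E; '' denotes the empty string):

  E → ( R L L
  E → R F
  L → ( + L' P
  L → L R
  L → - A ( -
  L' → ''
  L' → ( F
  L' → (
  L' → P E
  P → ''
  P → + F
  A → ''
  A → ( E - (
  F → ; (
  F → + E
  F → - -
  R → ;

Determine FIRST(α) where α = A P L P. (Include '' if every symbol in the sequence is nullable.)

Add FIRST(A)\{''} = { ( }; A is nullable, continue.
Add FIRST(P)\{''} = { + }; P is nullable, continue.
Add FIRST(L) = { (, - }; L is not nullable, stop.

{ (, +, - }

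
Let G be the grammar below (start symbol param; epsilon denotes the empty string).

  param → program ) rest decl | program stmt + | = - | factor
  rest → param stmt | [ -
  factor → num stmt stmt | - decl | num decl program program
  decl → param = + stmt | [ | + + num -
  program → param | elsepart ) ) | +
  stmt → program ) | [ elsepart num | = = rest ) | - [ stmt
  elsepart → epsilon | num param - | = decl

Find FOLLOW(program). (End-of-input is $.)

{ $, ), +, -, =, [, num }

In param → program ) rest decl: add FIRST() rest decl) = { ) }.
In param → program stmt +: add FIRST(stmt +) = { ), +, -, =, [, num }.
In factor → num decl program program: add FIRST(program) = { ), +, -, =, num }.
In factor → num decl program program: program is at the end, add FOLLOW(factor) = { $, ), +, -, =, [, num }.
In stmt → program ): add FIRST()) = { ) }.
Union: FOLLOW(program) = { $, ), +, -, =, [, num }.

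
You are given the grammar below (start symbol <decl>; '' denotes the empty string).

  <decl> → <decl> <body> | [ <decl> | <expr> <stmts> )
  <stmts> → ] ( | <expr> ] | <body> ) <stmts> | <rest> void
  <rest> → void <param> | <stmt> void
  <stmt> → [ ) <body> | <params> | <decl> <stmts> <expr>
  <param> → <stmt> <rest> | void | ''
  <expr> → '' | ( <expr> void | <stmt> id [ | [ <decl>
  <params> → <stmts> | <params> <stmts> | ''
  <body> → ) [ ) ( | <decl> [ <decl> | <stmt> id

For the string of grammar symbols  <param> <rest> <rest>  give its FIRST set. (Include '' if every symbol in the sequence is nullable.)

{ (, ), [, ], id, void }

Add FIRST(<param>)\{''} = { (, ), [, ], id, void }; <param> is nullable, continue.
Add FIRST(<rest>) = { (, ), [, ], id, void }; <rest> is not nullable, stop.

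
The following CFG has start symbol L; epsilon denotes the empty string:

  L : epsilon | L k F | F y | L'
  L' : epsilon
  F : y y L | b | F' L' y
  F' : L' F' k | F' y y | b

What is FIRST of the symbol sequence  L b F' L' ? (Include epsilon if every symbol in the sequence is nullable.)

Add FIRST(L)\{epsilon} = { b, k, y }; L is nullable, continue.
b is a terminal; add {b} and stop.

{ b, k, y }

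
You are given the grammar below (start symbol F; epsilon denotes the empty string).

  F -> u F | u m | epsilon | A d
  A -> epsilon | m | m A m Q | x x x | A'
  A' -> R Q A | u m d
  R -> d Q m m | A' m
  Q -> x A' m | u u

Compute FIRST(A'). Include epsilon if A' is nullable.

From A' -> R Q A: add FIRST(R) = { d, u }.
A' -> u m d contributes {u}.
Union: FIRST(A') = { d, u }.

{ d, u }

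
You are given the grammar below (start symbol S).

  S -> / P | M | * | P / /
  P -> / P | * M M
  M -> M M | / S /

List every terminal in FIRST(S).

{ *, / }

S -> / P contributes {/}.
From S -> M: add FIRST(M) = { / }.
S -> * contributes {*}.
From S -> P / /: add FIRST(P) = { *, / }.
Union: FIRST(S) = { *, / }.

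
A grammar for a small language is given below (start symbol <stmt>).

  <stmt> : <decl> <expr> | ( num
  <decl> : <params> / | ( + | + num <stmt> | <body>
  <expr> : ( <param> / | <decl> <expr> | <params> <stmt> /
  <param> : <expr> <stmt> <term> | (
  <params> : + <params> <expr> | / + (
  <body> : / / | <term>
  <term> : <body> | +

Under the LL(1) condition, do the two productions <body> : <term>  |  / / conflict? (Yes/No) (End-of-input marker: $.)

Yes

FIRST(<term>) = { +, / } and FIRST(/ /) = { / }.
Both contain /, so the two alternatives are not disjoint — LL(1) conflict.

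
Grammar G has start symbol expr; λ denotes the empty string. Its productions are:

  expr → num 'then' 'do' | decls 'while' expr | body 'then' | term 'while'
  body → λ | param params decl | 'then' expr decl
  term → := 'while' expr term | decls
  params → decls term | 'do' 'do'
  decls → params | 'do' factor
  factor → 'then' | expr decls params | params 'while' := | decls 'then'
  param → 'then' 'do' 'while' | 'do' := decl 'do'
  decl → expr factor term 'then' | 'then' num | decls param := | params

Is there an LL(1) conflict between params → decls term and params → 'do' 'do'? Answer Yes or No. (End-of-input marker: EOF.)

FIRST(decls term) = { 'do' } and FIRST('do' 'do') = { 'do' }.
Both contain 'do', so the two alternatives are not disjoint — LL(1) conflict.

Yes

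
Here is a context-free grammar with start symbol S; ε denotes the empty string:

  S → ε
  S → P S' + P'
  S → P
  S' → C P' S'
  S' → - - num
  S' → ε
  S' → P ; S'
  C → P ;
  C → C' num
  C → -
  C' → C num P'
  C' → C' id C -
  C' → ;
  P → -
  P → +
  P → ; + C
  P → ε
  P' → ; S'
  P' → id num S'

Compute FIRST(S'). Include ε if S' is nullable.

{ +, -, ;, ε }

From S' → C P' S': add FIRST(C) = { +, -, ; }.
S' → - - num contributes {-}.
S' → ε contributes ε.
From S' → P ; S': P nullable, take FIRST(P) ∪ {;} = { +, -, ; }.
Union: FIRST(S') = { +, -, ;, ε }.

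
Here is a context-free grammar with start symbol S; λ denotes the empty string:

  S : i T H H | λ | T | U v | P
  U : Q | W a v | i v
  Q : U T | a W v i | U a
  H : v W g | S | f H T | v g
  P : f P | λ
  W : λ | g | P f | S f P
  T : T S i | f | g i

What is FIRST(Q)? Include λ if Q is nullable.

From Q : U T: add FIRST(U) = { a, f, g, i }.
Q : a W v i contributes {a}.
From Q : U a: add FIRST(U) = { a, f, g, i }.
Union: FIRST(Q) = { a, f, g, i }.

{ a, f, g, i }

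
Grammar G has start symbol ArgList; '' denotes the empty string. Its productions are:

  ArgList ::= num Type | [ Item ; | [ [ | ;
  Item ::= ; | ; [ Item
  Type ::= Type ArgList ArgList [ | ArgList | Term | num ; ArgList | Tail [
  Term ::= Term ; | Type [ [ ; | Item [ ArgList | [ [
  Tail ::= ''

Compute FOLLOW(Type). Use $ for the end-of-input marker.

{ $, ;, [, num }

In ArgList ::= num Type: Type is at the end, add FOLLOW(ArgList) = { $, ;, [, num }.
In Type ::= Type ArgList ArgList [: add FIRST(ArgList ArgList [) = { ;, [, num }.
In Term ::= Type [ [ ;: add FIRST([ [ ;) = { [ }.
Union: FOLLOW(Type) = { $, ;, [, num }.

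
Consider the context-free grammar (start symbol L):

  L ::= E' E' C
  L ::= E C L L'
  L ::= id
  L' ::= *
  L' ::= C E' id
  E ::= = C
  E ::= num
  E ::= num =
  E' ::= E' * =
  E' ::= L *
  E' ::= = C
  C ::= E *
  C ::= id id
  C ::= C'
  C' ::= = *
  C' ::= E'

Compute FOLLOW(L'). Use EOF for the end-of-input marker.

{ EOF, *, =, id, num }

In L ::= E C L L': L' is at the end, add FOLLOW(L) = { EOF, *, =, id, num }.
Union: FOLLOW(L') = { EOF, *, =, id, num }.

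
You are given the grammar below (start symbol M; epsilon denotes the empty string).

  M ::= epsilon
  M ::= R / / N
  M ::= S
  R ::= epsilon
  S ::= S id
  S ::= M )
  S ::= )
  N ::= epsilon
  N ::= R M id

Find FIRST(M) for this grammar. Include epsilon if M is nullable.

{ ), /, epsilon }

M ::= epsilon contributes epsilon.
From M ::= R / / N: R nullable, take FIRST(R) ∪ {/} = { / }.
From M ::= S: add FIRST(S) = { ), / }.
Union: FIRST(M) = { ), /, epsilon }.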